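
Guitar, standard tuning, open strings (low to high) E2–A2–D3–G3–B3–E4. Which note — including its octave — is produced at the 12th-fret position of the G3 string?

G4

Each fret is one semitone, so G3 + 12 = G4.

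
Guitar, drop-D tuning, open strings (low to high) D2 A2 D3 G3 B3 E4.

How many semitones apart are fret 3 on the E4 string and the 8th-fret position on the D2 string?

21 semitones

E4 at fret 3 → G4 (MIDI 67); D2 at fret 8 → A♯2 (MIDI 46).
67 − 46 = 21, so the two pitches are 21 semitones apart, with G4 the higher.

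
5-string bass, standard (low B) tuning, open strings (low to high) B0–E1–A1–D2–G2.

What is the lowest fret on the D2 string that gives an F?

From D2, count semitones up the chromatic scale until reaching F: D–D#–E–F — 3 steps.

3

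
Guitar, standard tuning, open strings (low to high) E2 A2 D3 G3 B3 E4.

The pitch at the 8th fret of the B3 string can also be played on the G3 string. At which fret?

Fret 8 on B3 is MIDI 59 + 8 = 67 (G4). On the G3 string (open MIDI 55), that pitch is 67 − 55 = fret 12.

12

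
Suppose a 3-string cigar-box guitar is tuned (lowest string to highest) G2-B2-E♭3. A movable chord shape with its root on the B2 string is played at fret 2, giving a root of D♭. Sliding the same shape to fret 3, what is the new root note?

Moving from fret 2 to fret 3 shifts the root by 1 semitone.
D♭ up 1 semitone is D.

D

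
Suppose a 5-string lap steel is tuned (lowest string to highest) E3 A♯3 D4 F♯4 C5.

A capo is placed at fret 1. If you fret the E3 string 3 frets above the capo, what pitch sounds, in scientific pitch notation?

The capo raises the open E3 by 1 semitone to F3; fretting 3 more gives E3 + 1 + 3 = E3 + 4 semitones = G♯3.

G♯3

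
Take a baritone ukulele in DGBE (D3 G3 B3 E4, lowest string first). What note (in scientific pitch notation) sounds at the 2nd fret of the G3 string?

A3

The open G3 string plus 2 semitones: G–G#–A.
No B→C boundary is crossed, so the octave stays at 3.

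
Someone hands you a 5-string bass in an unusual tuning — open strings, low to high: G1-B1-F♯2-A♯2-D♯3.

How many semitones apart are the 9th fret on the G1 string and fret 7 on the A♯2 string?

13 semitones

G1 at fret 9 → E2 (MIDI 40); A♯2 at fret 7 → F3 (MIDI 53).
40 − 53 = -13, so the two pitches are 13 semitones apart, with F3 the higher.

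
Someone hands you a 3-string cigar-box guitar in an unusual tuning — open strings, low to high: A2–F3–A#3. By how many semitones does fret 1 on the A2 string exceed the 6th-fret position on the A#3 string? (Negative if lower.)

A2 at fret 1 → A#2 (MIDI 46); A#3 at fret 6 → E4 (MIDI 64).
46 − 64 = -18, so the two pitches are 18 semitones apart.

-18 semitones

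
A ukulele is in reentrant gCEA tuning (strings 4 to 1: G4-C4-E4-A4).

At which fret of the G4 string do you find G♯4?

1

G♯4 is 1 semitone above the open G4 (G–G#), so it sits at fret 1.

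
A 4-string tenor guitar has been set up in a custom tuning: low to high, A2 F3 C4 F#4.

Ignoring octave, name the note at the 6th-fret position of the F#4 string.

The open F#4 string plus 6 semitones: F#–G–G#–A–A#–B–C.

C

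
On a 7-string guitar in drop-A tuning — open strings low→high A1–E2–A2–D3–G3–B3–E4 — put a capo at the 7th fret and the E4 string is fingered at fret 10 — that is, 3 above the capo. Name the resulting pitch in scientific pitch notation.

D5

The capo raises the open E4 by 7 semitones to B4; fretting 3 more gives E4 + 7 + 3 = E4 + 10 semitones = D5.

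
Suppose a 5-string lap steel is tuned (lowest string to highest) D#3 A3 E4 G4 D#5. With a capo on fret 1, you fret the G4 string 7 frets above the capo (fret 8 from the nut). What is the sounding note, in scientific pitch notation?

D#5

The capo raises the open G4 by 1 semitone to G#4; fretting 7 more gives G4 + 1 + 7 = G4 + 8 semitones = D#5.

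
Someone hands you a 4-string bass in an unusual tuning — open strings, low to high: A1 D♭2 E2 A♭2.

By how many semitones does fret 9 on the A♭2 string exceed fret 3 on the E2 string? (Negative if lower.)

10 semitones

A♭2 at fret 9 → F3 (MIDI 53); E2 at fret 3 → G2 (MIDI 43).
53 − 43 = 10, so the two pitches are 10 semitones apart.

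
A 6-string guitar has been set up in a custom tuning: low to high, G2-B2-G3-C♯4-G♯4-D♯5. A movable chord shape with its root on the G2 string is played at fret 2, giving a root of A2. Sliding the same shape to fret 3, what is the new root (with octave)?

Moving from fret 2 to fret 3 shifts the root by 1 semitone.
A2 up 1 semitone is A♯2.

A♯2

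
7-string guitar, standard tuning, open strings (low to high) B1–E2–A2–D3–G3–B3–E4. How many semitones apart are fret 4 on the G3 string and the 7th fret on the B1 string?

G3 at fret 4 → B3 (MIDI 59); B1 at fret 7 → F#2 (MIDI 42).
59 − 42 = 17, so the two pitches are 17 semitones apart, with B3 the higher.

17 semitones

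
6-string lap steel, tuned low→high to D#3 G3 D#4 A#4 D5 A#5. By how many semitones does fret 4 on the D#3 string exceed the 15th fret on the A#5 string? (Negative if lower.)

D#3 at fret 4 → G3 (MIDI 55); A#5 at fret 15 → C#7 (MIDI 97).
55 − 97 = -42, so the two pitches are 42 semitones apart.

-42 semitones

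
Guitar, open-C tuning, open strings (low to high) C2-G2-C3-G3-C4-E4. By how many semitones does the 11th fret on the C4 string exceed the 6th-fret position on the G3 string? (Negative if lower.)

C4 at fret 11 → B4 (MIDI 71); G3 at fret 6 → C♯4 (MIDI 61).
71 − 61 = 10, so the two pitches are 10 semitones apart.

10 semitones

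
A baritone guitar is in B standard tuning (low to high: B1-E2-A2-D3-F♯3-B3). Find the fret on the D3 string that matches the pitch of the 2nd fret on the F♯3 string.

6

Fret 2 on F♯3 is MIDI 54 + 2 = 56 (G♯3). On the D3 string (open MIDI 50), that pitch is 56 − 50 = fret 6.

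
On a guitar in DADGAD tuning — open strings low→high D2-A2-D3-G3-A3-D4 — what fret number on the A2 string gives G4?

22

G4 is 22 semitones above the open A2 (A–A#–B–C–…–F–F#–G), so it sits at fret 22.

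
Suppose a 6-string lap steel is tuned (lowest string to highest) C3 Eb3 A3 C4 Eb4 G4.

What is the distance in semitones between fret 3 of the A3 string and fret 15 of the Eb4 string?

A3 at fret 3 → C4 (MIDI 60); Eb4 at fret 15 → Gb5 (MIDI 78).
60 − 78 = -18, so the two pitches are 18 semitones apart, with Gb5 the higher.

18 semitones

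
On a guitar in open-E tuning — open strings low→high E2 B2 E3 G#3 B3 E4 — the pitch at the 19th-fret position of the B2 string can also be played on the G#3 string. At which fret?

10

Fret 19 on B2 is MIDI 47 + 19 = 66 (F#4). On the G#3 string (open MIDI 56), that pitch is 66 − 56 = fret 10.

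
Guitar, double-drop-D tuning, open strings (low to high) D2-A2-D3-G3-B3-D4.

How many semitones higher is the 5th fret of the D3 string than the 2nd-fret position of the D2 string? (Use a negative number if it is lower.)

15 semitones

D3 at fret 5 → G3 (MIDI 55); D2 at fret 2 → E2 (MIDI 40).
55 − 40 = 15, so the two pitches are 15 semitones apart.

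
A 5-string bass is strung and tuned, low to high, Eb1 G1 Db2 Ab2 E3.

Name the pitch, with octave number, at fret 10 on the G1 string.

The open G1 string plus 10 semitones: G–Ab–A–Bb–…–Eb–E–F.
The walk passes from B into C once, so the octave number goes from 1 to 2.

F2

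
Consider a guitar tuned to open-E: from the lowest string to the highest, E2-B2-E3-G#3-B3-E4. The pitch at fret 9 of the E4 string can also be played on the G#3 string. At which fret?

17

E4 at fret 9 is E4 + 9 semitones = C#5.
The open G#3 string is 8 semitones below the open E4, so the same pitch on the G#3 string lies at fret 9 + 8 = 17.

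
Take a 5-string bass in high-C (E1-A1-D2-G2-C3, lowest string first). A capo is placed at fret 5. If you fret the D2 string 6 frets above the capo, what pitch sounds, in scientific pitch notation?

C♯3

The capo raises the open D2 by 5 semitones to G2; fretting 6 more gives D2 + 5 + 6 = D2 + 11 semitones = C♯3.
(Also written D♭.)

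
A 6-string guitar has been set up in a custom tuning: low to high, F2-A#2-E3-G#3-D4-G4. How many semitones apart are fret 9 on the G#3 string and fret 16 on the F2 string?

G#3 at fret 9 → F4 (MIDI 65); F2 at fret 16 → A3 (MIDI 57).
65 − 57 = 8, so the two pitches are 8 semitones apart, with F4 the higher.

8 semitones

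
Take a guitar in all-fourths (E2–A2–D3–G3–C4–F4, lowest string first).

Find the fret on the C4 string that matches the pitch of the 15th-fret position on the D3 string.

D3 at fret 15 is D3 + 15 semitones = F4.
The open C4 string is 10 semitones above the open D3, so the same pitch on the C4 string lies at fret 15 − 10 = 5.

5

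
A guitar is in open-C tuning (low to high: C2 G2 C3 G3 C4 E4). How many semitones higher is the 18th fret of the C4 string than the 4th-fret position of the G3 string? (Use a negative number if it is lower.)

19 semitones

C4 at fret 18 → F#5 (MIDI 78); G3 at fret 4 → B3 (MIDI 59).
78 − 59 = 19, so the two pitches are 19 semitones apart.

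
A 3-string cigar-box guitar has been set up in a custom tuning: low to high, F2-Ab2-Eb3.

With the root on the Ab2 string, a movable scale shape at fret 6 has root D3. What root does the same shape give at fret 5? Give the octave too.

Moving from fret 6 to fret 5 shifts the root by -1 semitone.
D3 down 1 semitone is Db3.

Db3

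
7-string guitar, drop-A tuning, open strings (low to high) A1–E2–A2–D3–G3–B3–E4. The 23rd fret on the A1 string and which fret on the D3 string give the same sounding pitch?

A1 at fret 23 is A1 + 23 semitones = G#3.
The open D3 string is 17 semitones above the open A1, so the same pitch on the D3 string lies at fret 23 − 17 = 6.

6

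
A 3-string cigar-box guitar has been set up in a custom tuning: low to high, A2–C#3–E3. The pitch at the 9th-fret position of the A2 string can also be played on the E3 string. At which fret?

A2 at fret 9 is A2 + 9 semitones = F#3.
The open E3 string is 7 semitones above the open A2, so the same pitch on the E3 string lies at fret 9 − 7 = 2.

2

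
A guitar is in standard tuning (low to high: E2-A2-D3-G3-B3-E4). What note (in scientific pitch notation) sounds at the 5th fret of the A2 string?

D3

A2 is MIDI 45. Adding 5 gives 50, which is D3.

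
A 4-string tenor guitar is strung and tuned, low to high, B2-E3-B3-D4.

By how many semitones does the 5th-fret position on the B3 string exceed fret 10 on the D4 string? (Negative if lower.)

B3 at fret 5 → E4 (MIDI 64); D4 at fret 10 → C5 (MIDI 72).
64 − 72 = -8, so the two pitches are 8 semitones apart.

-8 semitones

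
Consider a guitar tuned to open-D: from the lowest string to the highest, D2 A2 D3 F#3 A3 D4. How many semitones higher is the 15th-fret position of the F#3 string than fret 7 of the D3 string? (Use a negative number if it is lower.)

F#3 at fret 15 → A4 (MIDI 69); D3 at fret 7 → A3 (MIDI 57).
69 − 57 = 12, so the two pitches are 12 semitones apart.

12 semitones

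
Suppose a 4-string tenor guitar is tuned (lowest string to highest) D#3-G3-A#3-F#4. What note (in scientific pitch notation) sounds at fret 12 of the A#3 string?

A#4

A#3 is MIDI 58. Adding 12 gives 70, which is A#4.
(Equivalently spelled Bb4.)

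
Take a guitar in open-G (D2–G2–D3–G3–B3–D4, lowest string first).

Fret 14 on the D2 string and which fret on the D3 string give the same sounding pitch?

Fret 14 on D2 is MIDI 38 + 14 = 52 (E3). On the D3 string (open MIDI 50), that pitch is 52 − 50 = fret 2.

2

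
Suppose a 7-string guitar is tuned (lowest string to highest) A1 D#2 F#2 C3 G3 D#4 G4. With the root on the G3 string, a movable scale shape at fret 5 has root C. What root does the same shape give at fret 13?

Moving from fret 5 to fret 13 shifts the root by 8 semitones.
C up 8 semitones is G#.

G#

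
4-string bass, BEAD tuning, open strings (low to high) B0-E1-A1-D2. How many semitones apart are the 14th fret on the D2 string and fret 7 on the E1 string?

17 semitones

D2 at fret 14 → E3 (MIDI 52); E1 at fret 7 → B1 (MIDI 35).
52 − 35 = 17, so the two pitches are 17 semitones apart, with E3 the higher.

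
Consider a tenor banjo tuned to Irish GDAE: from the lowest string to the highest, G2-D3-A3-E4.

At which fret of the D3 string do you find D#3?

1

D#3 is 1 semitone above the open D3 (D–D#), so it sits at fret 1.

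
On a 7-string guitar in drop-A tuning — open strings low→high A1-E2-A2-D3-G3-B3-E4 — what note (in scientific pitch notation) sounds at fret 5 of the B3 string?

E4

Each fret is one semitone, so B3 + 5 = E4.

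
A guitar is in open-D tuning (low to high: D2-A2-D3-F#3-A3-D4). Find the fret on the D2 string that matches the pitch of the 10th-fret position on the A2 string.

17

A2 at fret 10 is A2 + 10 semitones = G3.
The open D2 string is 7 semitones below the open A2, so the same pitch on the D2 string lies at fret 10 + 7 = 17.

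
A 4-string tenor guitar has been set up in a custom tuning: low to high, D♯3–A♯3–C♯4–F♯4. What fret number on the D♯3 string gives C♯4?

C♯4 is 10 semitones above the open D♯3 (D#–E–F–F#–…–B–C–C#), so it sits at fret 10.

10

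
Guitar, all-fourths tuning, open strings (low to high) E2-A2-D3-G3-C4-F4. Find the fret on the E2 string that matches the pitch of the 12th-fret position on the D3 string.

22

Fret 12 on D3 is MIDI 50 + 12 = 62 (D4). On the E2 string (open MIDI 40), that pitch is 62 − 40 = fret 22.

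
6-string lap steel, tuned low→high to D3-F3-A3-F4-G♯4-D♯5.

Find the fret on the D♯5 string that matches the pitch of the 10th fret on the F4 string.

Fret 10 on F4 is MIDI 65 + 10 = 75 (D♯5). On the D♯5 string (open MIDI 75), that pitch is 75 − 75 = fret 0.

0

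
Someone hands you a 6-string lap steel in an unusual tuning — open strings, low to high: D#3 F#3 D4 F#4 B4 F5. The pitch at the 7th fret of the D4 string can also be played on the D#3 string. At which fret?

D4 at fret 7 is D4 + 7 semitones = A4.
The open D#3 string is 11 semitones below the open D4, so the same pitch on the D#3 string lies at fret 7 + 11 = 18.

18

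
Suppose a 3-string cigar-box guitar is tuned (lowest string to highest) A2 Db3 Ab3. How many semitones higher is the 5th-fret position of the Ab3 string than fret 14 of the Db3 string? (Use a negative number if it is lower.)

Ab3 at fret 5 → Db4 (MIDI 61); Db3 at fret 14 → Eb4 (MIDI 63).
61 − 63 = -2, so the two pitches are 2 semitones apart.

-2 semitones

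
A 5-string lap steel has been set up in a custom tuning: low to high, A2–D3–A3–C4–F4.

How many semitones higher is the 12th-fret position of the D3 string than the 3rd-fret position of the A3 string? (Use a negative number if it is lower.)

D3 at fret 12 → D4 (MIDI 62); A3 at fret 3 → C4 (MIDI 60).
62 − 60 = 2, so the two pitches are 2 semitones apart.

2 semitones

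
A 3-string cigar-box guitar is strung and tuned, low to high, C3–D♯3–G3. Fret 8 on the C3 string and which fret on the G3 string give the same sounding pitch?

1

C3 at fret 8 is C3 + 8 semitones = G♯3.
The open G3 string is 7 semitones above the open C3, so the same pitch on the G3 string lies at fret 8 − 7 = 1.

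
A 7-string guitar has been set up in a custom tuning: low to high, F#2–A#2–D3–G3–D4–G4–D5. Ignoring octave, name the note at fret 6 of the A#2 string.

E

Each fret is one semitone, so A#2 + 6 = E.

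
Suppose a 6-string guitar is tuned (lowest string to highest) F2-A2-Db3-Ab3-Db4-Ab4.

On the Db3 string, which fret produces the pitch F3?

F3 is 4 semitones above the open Db3 (Db–D–Eb–E–F), so it sits at fret 4.

4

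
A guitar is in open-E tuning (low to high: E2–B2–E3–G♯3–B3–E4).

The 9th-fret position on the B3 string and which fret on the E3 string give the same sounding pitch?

16

B3 at fret 9 is B3 + 9 semitones = G♯4.
The open E3 string is 7 semitones below the open B3, so the same pitch on the E3 string lies at fret 9 + 7 = 16.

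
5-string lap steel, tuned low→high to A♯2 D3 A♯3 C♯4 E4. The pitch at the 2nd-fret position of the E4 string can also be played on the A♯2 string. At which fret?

20

E4 at fret 2 is E4 + 2 semitones = F♯4.
The open A♯2 string is 18 semitones below the open E4, so the same pitch on the A♯2 string lies at fret 2 + 18 = 20.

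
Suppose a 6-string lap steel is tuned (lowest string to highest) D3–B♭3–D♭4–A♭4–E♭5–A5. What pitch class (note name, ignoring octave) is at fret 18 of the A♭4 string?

D

A♭4 is MIDI 68. Adding 18 gives 86; 86 mod 12 = 2, i.e. D.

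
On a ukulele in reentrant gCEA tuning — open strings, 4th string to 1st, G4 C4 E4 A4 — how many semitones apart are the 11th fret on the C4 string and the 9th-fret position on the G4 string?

C4 at fret 11 → B4 (MIDI 71); G4 at fret 9 → E5 (MIDI 76).
71 − 76 = -5, so the two pitches are 5 semitones apart, with E5 the higher.

5 semitones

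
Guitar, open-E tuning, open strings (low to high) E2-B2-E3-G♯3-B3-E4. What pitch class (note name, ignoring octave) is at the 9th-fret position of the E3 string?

C♯

The open E3 string plus 9 semitones: E–F–F#–G–G#–A–A#–B–C–C#.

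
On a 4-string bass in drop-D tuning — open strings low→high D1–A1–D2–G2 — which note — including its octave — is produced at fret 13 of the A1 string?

Each fret is one semitone, so A1 + 13 = A#2.
(Equivalently spelled Bb2.)

A#2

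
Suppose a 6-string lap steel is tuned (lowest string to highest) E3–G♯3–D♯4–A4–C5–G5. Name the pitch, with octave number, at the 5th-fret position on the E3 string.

Each fret is one semitone, so E3 + 5 = A3.

A3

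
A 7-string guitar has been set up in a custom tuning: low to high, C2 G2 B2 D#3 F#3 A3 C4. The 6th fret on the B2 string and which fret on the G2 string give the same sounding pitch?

10

Fret 6 on B2 is MIDI 47 + 6 = 53 (F3). On the G2 string (open MIDI 43), that pitch is 53 − 43 = fret 10.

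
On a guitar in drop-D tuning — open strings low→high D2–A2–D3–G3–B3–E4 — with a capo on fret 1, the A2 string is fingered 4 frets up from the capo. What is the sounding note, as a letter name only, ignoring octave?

D

The capo raises the open A2 by 1 semitone to A#2; fretting 4 more gives A2 + 1 + 4 = A2 + 5 semitones, landing on D.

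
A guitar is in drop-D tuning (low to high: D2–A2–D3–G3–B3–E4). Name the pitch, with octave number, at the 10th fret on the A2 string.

G3

Each fret is one semitone, so A2 + 10 = G3.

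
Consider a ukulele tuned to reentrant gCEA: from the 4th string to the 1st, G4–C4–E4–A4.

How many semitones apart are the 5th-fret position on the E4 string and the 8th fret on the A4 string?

8 semitones

E4 at fret 5 → A4 (MIDI 69); A4 at fret 8 → F5 (MIDI 77).
69 − 77 = -8, so the two pitches are 8 semitones apart, with F5 the higher.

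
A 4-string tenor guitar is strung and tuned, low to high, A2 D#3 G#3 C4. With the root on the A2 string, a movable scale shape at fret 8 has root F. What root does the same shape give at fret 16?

C#

Moving from fret 8 to fret 16 shifts the root by 8 semitones.
F up 8 semitones is C#.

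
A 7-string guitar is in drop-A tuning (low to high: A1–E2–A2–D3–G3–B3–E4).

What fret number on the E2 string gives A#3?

18

A#3 is 18 semitones above the open E2 (E–F–F#–G–…–G#–A–A#), so it sits at fret 18.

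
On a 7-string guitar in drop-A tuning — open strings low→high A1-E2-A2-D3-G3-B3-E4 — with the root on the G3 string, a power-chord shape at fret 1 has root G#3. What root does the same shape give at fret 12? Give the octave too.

Moving from fret 1 to fret 12 shifts the root by 11 semitones.
G#3 up 11 semitones is G4.

G4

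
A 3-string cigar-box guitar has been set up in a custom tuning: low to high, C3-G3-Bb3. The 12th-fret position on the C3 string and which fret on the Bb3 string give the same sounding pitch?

2

C3 at fret 12 is C3 + 12 semitones = C4.
The open Bb3 string is 10 semitones above the open C3, so the same pitch on the Bb3 string lies at fret 12 − 10 = 2.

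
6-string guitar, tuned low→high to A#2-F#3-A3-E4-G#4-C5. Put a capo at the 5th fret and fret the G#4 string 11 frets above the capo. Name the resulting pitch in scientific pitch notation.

C6

The capo raises the open G#4 by 5 semitones to C#5; fretting 11 more gives G#4 + 5 + 11 = G#4 + 16 semitones = C6.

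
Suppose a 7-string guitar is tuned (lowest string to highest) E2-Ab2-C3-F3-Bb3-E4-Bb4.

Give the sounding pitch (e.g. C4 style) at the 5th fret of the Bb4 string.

Bb4 is MIDI 70. Adding 5 gives 75, which is Eb5.

Eb5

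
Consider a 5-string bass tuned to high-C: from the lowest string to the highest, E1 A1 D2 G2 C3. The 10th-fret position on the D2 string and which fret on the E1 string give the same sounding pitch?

20

Fret 10 on D2 is MIDI 38 + 10 = 48 (C3). On the E1 string (open MIDI 28), that pitch is 48 − 28 = fret 20.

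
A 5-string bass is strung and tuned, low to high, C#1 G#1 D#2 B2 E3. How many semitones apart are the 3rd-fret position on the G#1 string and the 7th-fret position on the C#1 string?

G#1 at fret 3 → B1 (MIDI 35); C#1 at fret 7 → G#1 (MIDI 32).
35 − 32 = 3, so the two pitches are 3 semitones apart, with B1 the higher.

3 semitones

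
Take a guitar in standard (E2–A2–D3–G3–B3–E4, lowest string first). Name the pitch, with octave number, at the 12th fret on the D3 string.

D4

D3 is MIDI 50. Adding 12 gives 62, which is D4.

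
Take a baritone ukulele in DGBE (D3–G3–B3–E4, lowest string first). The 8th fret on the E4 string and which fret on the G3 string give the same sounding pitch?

17

E4 at fret 8 is E4 + 8 semitones = C5.
The open G3 string is 9 semitones below the open E4, so the same pitch on the G3 string lies at fret 8 + 9 = 17.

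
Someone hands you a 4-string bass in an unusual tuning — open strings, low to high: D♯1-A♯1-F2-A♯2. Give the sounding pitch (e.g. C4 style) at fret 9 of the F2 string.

Each fret is one semitone, so F2 + 9 = D3.

D3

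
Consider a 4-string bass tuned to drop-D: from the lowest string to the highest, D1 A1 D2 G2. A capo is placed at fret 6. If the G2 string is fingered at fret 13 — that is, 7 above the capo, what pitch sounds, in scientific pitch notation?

G#3

The capo raises the open G2 by 6 semitones to C#3; fretting 7 more gives G2 + 6 + 7 = G2 + 13 semitones = G#3.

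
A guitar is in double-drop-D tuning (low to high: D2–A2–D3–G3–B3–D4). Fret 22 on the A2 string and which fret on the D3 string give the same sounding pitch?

17

A2 at fret 22 is A2 + 22 semitones = G4.
The open D3 string is 5 semitones above the open A2, so the same pitch on the D3 string lies at fret 22 − 5 = 17.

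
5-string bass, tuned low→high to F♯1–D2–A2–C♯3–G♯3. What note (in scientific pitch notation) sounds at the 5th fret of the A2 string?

Each fret is one semitone, so A2 + 5 = D3.

D3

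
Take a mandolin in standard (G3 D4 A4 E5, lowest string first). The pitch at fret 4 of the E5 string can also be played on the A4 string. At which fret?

11

Fret 4 on E5 is MIDI 76 + 4 = 80 (G#5). On the A4 string (open MIDI 69), that pitch is 80 − 69 = fret 11.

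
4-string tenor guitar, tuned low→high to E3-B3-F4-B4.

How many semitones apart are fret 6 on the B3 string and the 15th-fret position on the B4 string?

21 semitones

B3 at fret 6 → F4 (MIDI 65); B4 at fret 15 → D6 (MIDI 86).
65 − 86 = -21, so the two pitches are 21 semitones apart, with D6 the higher.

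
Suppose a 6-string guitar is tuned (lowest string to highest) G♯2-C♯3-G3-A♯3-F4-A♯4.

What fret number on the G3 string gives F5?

F5 is 22 semitones above the open G3 (G–G#–A–A#–…–D#–E–F), so it sits at fret 22.

22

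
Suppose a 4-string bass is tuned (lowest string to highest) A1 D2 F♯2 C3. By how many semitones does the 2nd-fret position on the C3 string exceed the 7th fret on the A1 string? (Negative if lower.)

10 semitones

C3 at fret 2 → D3 (MIDI 50); A1 at fret 7 → E2 (MIDI 40).
50 − 40 = 10, so the two pitches are 10 semitones apart.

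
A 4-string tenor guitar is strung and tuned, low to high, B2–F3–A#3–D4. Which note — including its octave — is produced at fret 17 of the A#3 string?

The open A#3 string plus 17 semitones: A#–B–C–C#–…–C#–D–D#.
The walk passes from B into C 2 times, so the octave number goes from 3 to 5.
(Equivalently spelled Eb5.)

D#5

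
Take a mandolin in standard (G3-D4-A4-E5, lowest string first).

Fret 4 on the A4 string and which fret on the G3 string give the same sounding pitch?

A4 at fret 4 is A4 + 4 semitones = C#5.
The open G3 string is 14 semitones below the open A4, so the same pitch on the G3 string lies at fret 4 + 14 = 18.

18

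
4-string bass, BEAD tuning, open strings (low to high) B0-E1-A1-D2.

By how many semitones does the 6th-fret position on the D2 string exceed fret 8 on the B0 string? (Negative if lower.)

D2 at fret 6 → G♯2 (MIDI 44); B0 at fret 8 → G1 (MIDI 31).
44 − 31 = 13, so the two pitches are 13 semitones apart.

13 semitones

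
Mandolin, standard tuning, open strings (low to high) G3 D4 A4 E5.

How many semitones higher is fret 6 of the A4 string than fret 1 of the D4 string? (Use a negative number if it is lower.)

12 semitones

A4 at fret 6 → D#5 (MIDI 75); D4 at fret 1 → D#4 (MIDI 63).
75 − 63 = 12, so the two pitches are 12 semitones apart.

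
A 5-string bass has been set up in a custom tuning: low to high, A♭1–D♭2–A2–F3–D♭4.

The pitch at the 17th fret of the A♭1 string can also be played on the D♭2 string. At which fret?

A♭1 at fret 17 is A♭1 + 17 semitones = D♭3.
The open D♭2 string is 5 semitones above the open A♭1, so the same pitch on the D♭2 string lies at fret 17 − 5 = 12.

12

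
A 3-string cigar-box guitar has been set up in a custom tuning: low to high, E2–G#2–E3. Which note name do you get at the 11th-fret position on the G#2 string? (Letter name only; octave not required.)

G#2 is MIDI 44. Adding 11 gives 55; 55 mod 12 = 7, i.e. G.

G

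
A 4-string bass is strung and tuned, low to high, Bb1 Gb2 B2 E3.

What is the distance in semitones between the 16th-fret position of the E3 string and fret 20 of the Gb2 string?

E3 at fret 16 → Ab4 (MIDI 68); Gb2 at fret 20 → D4 (MIDI 62).
68 − 62 = 6, so the two pitches are 6 semitones apart, with Ab4 the higher.

6 semitones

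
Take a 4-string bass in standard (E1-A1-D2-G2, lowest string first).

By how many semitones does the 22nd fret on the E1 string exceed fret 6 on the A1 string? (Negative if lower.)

E1 at fret 22 → D3 (MIDI 50); A1 at fret 6 → D#2 (MIDI 39).
50 − 39 = 11, so the two pitches are 11 semitones apart.

11 semitones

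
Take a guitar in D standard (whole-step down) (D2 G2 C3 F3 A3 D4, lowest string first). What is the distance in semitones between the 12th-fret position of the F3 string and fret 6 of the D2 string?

21 semitones

F3 at fret 12 → F4 (MIDI 65); D2 at fret 6 → G#2 (MIDI 44).
65 − 44 = 21, so the two pitches are 21 semitones apart, with F4 the higher.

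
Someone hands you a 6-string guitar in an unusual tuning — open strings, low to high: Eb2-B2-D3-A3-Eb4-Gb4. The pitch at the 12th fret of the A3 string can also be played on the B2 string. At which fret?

22

A3 at fret 12 is A3 + 12 semitones = A4.
The open B2 string is 10 semitones below the open A3, so the same pitch on the B2 string lies at fret 12 + 10 = 22.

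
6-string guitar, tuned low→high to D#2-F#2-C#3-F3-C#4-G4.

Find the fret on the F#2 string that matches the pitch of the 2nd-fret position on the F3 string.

Fret 2 on F3 is MIDI 53 + 2 = 55 (G3). On the F#2 string (open MIDI 42), that pitch is 55 − 42 = fret 13.

13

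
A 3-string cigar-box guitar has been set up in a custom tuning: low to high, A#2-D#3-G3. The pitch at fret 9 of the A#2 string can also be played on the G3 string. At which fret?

Fret 9 on A#2 is MIDI 46 + 9 = 55 (G3). On the G3 string (open MIDI 55), that pitch is 55 − 55 = fret 0.

0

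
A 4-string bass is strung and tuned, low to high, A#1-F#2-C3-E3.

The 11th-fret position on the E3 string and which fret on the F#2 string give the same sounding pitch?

21

Fret 11 on E3 is MIDI 52 + 11 = 63 (D#4). On the F#2 string (open MIDI 42), that pitch is 63 − 42 = fret 21.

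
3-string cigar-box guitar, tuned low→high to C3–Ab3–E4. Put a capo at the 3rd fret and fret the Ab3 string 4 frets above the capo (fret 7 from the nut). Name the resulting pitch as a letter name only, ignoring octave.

The capo raises the open Ab3 by 3 semitones to B3; fretting 4 more gives Ab3 + 3 + 4 = Ab3 + 7 semitones, landing on Eb.
(Also written D#.)

Eb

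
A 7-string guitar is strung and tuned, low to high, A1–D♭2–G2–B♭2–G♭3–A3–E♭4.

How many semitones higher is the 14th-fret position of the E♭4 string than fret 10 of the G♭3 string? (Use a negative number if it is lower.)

13 semitones

E♭4 at fret 14 → F5 (MIDI 77); G♭3 at fret 10 → E4 (MIDI 64).
77 − 64 = 13, so the two pitches are 13 semitones apart.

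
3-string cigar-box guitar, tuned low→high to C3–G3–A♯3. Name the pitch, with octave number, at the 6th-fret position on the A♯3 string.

A♯3 is MIDI 58. Adding 6 gives 64, which is E4.

E4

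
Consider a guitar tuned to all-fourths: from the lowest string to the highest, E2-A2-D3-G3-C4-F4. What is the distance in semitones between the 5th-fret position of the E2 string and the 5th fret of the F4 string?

25 semitones

E2 at fret 5 → A2 (MIDI 45); F4 at fret 5 → A#4 (MIDI 70).
45 − 70 = -25, so the two pitches are 25 semitones apart, with A#4 the higher.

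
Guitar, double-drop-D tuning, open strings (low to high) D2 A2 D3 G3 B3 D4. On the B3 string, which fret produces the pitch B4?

12

B4 is 12 semitones above the open B3 (B–C–C#–D–…–A–A#–B), so it sits at fret 12.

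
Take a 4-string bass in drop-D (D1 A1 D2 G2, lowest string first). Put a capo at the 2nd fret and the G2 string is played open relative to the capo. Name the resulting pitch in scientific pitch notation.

A2

The capo raises the open G2 by 2 semitones to A2; fretting 0 more gives G2 + 2 + 0 = G2 + 2 semitones = A2.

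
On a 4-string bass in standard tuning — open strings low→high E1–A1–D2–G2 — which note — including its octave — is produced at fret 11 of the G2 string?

The open G2 string plus 11 semitones: G–G#–A–A#–…–E–F–F#.
The walk passes from B into C once, so the octave number goes from 2 to 3.

F♯3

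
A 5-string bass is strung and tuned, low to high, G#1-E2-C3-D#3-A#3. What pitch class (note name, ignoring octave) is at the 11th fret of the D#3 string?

Each fret is one semitone, so D#3 + 11 = D.

D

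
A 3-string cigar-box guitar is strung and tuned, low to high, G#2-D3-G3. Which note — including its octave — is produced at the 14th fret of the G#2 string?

A#3

G#2 is MIDI 44. Adding 14 gives 58, which is A#3.
(Equivalently spelled Bb3.)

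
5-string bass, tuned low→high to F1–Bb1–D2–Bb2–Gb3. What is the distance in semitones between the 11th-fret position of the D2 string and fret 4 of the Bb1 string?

11 semitones

D2 at fret 11 → Db3 (MIDI 49); Bb1 at fret 4 → D2 (MIDI 38).
49 − 38 = 11, so the two pitches are 11 semitones apart, with Db3 the higher.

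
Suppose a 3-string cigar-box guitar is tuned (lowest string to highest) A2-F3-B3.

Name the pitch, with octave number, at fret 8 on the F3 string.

Db4

Each fret is one semitone, so F3 + 8 = Db4.
(Equivalently spelled C#4.)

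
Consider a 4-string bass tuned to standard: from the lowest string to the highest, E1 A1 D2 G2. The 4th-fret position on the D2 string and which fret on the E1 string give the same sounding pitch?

14

Fret 4 on D2 is MIDI 38 + 4 = 42 (F♯2). On the E1 string (open MIDI 28), that pitch is 42 − 28 = fret 14.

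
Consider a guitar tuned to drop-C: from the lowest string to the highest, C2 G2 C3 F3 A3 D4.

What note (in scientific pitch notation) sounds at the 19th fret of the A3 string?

The open A3 string plus 19 semitones: A–A#–B–C–…–D–D#–E.
The walk passes from B into C 2 times, so the octave number goes from 3 to 5.

E5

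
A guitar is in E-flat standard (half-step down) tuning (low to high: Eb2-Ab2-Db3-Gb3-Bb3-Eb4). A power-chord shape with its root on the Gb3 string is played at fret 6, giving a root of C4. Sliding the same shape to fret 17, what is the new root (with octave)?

B4

Moving from fret 6 to fret 17 shifts the root by 11 semitones.
C4 up 11 semitones is B4.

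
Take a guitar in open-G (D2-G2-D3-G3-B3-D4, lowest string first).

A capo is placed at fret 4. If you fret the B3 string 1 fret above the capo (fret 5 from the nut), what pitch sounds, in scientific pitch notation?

The capo raises the open B3 by 4 semitones to D#4; fretting 1 more gives B3 + 4 + 1 = B3 + 5 semitones = E4.

E4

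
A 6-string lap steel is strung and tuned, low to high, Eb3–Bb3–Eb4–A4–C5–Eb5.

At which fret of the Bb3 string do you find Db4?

Db4 is 3 semitones above the open Bb3 (Bb–B–C–Db), so it sits at fret 3.

3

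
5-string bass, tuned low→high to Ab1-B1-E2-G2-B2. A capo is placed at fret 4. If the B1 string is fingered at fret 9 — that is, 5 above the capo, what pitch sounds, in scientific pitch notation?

The capo raises the open B1 by 4 semitones to Eb2; fretting 5 more gives B1 + 4 + 5 = B1 + 9 semitones = Ab2.

Ab2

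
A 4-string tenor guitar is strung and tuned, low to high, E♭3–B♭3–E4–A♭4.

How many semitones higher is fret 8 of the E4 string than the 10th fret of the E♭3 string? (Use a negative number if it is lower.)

11 semitones

E4 at fret 8 → C5 (MIDI 72); E♭3 at fret 10 → D♭4 (MIDI 61).
72 − 61 = 11, so the two pitches are 11 semitones apart.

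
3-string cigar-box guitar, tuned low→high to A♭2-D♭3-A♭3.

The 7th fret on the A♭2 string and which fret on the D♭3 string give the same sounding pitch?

A♭2 at fret 7 is A♭2 + 7 semitones = E♭3.
The open D♭3 string is 5 semitones above the open A♭2, so the same pitch on the D♭3 string lies at fret 7 − 5 = 2.

2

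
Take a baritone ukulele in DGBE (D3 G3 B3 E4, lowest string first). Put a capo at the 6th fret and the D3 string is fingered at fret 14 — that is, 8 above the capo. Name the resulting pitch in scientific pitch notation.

The capo raises the open D3 by 6 semitones to G#3; fretting 8 more gives D3 + 6 + 8 = D3 + 14 semitones = E4.

E4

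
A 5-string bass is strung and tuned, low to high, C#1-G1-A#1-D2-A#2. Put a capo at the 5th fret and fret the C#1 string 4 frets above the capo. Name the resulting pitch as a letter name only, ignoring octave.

The capo raises the open C#1 by 5 semitones to F#1; fretting 4 more gives C#1 + 5 + 4 = C#1 + 9 semitones, landing on A#.
(Also written Bb.)

A#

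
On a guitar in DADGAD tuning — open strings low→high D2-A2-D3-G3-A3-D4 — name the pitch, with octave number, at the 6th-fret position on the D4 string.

Each fret is one semitone, so D4 + 6 = G#4.

G#4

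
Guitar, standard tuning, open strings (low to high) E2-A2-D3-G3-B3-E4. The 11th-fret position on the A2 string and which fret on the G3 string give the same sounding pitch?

Fret 11 on A2 is MIDI 45 + 11 = 56 (G#3). On the G3 string (open MIDI 55), that pitch is 56 − 55 = fret 1.

1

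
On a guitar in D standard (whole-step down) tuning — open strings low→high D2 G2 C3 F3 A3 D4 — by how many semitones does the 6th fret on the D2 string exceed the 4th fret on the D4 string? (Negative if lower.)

D2 at fret 6 → G#2 (MIDI 44); D4 at fret 4 → F#4 (MIDI 66).
44 − 66 = -22, so the two pitches are 22 semitones apart.

-22 semitones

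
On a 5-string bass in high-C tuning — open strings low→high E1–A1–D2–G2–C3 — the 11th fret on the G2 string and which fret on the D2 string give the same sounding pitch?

G2 at fret 11 is G2 + 11 semitones = F♯3.
The open D2 string is 5 semitones below the open G2, so the same pitch on the D2 string lies at fret 11 + 5 = 16.

16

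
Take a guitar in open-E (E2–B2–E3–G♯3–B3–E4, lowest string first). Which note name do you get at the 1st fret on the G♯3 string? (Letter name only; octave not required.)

G♯3 is MIDI 56. Adding 1 gives 57; 57 mod 12 = 9, i.e. A.

A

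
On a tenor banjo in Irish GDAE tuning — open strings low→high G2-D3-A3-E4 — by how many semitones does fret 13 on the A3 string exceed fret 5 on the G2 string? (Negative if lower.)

A3 at fret 13 → A#4 (MIDI 70); G2 at fret 5 → C3 (MIDI 48).
70 − 48 = 22, so the two pitches are 22 semitones apart.

22 semitones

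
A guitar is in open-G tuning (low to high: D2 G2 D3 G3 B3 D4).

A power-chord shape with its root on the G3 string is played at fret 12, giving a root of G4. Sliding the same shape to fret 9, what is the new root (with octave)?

E4

Moving from fret 12 to fret 9 shifts the root by -3 semitones.
G4 down 3 semitones is E4.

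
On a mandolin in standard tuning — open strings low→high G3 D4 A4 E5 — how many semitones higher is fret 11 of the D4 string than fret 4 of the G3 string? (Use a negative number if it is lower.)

14 semitones

D4 at fret 11 → C♯5 (MIDI 73); G3 at fret 4 → B3 (MIDI 59).
73 − 59 = 14, so the two pitches are 14 semitones apart.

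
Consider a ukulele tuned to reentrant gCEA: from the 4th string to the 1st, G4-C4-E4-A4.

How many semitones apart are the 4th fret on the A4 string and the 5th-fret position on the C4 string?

8 semitones

A4 at fret 4 → C#5 (MIDI 73); C4 at fret 5 → F4 (MIDI 65).
73 − 65 = 8, so the two pitches are 8 semitones apart, with C#5 the higher.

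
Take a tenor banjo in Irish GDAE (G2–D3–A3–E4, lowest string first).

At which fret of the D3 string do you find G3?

5

G3 is 5 semitones above the open D3 (D–D#–E–F–F#–G), so it sits at fret 5.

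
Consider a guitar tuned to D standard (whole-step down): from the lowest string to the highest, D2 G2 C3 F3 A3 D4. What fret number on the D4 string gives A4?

7

A4 is 7 semitones above the open D4 (D–D#–E–F–F#–G–G#–A), so it sits at fret 7.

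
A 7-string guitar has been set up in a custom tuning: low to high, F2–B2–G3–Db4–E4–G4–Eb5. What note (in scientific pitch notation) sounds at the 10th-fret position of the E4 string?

D5

Each fret is one semitone, so E4 + 10 = D5.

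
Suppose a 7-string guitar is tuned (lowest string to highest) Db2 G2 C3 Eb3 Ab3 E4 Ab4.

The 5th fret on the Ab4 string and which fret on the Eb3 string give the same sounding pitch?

22

Ab4 at fret 5 is Ab4 + 5 semitones = Db5.
The open Eb3 string is 17 semitones below the open Ab4, so the same pitch on the Eb3 string lies at fret 5 + 17 = 22.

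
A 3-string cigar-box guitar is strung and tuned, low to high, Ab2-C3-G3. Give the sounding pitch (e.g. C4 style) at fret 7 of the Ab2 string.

Each fret is one semitone, so Ab2 + 7 = Eb3.

Eb3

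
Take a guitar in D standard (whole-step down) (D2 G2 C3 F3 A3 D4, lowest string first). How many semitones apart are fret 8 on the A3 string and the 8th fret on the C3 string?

A3 at fret 8 → F4 (MIDI 65); C3 at fret 8 → G#3 (MIDI 56).
65 − 56 = 9, so the two pitches are 9 semitones apart, with F4 the higher.

9 semitones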